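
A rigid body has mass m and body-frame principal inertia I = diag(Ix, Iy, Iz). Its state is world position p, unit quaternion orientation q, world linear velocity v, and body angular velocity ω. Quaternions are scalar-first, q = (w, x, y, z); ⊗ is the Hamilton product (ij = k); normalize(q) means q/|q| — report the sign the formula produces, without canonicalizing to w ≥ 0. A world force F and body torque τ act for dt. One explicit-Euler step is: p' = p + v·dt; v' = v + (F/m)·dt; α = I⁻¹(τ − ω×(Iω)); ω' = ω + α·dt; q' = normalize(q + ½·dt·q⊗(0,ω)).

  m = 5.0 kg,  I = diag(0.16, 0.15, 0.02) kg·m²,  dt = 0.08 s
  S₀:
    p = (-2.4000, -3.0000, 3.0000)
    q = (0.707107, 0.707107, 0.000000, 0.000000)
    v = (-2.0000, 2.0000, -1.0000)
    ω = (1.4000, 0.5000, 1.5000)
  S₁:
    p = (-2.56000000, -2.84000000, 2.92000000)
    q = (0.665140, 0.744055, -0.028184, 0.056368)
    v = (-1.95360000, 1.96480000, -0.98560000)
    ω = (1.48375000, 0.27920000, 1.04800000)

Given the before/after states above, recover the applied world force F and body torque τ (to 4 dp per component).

Δω = ω₁−ω₀ = (0.08375000, -0.22080000, -0.45200000)
I·α + gyro = (0.0700, -0.1200, -0.1200)
velocity change Δv = (0.04640000, -0.03520000, 0.01440000)
m·(v₁−v₀)/dt = (2.9000, -2.2000, 0.9000)

F = (2.9000, -2.2000, 0.9000)
τ = (0.0700, -0.1200, -0.1200)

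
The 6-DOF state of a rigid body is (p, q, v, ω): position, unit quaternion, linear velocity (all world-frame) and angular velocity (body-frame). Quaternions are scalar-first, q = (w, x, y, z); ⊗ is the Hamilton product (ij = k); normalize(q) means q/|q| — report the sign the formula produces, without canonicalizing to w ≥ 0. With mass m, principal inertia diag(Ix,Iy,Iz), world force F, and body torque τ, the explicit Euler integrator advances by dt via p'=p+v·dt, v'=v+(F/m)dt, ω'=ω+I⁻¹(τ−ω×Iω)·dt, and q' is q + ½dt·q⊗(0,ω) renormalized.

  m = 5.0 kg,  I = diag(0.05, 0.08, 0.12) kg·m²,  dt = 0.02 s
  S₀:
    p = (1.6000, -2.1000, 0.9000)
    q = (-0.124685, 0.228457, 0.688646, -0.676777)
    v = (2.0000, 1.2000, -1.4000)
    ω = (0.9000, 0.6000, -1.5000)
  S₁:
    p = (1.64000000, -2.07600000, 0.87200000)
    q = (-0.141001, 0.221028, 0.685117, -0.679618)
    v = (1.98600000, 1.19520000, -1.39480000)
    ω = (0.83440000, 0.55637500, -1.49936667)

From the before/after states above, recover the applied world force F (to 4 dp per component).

v₁ − v₀ = (-0.01400000, -0.00480000, 0.00520000)
F = m·Δv/dt = (-3.5000, -1.2000, 1.3000)

F = (-3.5000, -1.2000, 1.3000)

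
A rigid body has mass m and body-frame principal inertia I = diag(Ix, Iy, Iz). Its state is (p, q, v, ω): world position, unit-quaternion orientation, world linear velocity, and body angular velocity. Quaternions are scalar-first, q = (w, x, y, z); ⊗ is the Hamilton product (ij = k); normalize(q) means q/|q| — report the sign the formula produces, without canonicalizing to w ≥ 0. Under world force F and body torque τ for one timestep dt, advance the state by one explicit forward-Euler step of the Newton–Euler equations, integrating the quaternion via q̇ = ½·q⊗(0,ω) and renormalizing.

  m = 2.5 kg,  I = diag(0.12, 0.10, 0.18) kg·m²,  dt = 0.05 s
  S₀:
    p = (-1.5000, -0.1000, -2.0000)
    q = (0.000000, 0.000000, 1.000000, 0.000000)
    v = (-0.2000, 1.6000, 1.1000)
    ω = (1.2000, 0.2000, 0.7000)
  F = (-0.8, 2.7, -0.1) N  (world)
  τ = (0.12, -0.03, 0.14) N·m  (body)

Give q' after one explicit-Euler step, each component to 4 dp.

Hamilton product q⊗(0,ω) = (-0.2000000, 0.7000000, 0.0000000, -1.2000000)
q' = normalize(q + ½dt·q⊗(0,ω)) = (-0.0050, 0.0175, 0.9994, -0.0300)

q' = (-0.0050, 0.0175, 0.9994, -0.0300)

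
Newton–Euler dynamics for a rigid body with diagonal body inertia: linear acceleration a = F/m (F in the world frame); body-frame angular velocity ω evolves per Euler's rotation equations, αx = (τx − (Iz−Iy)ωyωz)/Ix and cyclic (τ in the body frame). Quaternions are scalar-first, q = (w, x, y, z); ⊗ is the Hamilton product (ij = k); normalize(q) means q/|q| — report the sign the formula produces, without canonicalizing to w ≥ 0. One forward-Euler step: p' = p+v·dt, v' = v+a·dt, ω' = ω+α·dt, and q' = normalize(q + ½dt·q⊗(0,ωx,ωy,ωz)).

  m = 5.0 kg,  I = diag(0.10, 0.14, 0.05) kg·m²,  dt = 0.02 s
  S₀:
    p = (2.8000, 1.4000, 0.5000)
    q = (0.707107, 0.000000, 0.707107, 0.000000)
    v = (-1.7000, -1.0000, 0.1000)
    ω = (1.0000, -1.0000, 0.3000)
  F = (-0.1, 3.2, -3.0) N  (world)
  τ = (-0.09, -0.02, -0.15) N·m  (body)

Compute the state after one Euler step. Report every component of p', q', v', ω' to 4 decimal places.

a = (-0.0200, 0.6400, -0.6000)
p + v·dt = (2.7660, 1.3800, 0.5020)
v + (F/m)dt = (-1.7004, -0.9872, 0.0880)
(τ − ω×Iω)/I = (-1.1700, -0.2500, -2.2000)
ω + α·dt = (0.9766, -1.0050, 0.2560)
2q̇ = q⊗(0,ω) = (0.7071070, 0.9192391, -0.7071070, -0.4949749)
q' = normalize(q + ½dt·q⊗(0,ω)) = (0.7141, 0.0092, 0.7000, -0.0049)

p' = (2.7660, 1.3800, 0.5020)
q' = (0.7141, 0.0092, 0.7000, -0.0049)
v' = (-1.7004, -0.9872, 0.0880)
ω' = (0.9766, -1.0050, 0.2560)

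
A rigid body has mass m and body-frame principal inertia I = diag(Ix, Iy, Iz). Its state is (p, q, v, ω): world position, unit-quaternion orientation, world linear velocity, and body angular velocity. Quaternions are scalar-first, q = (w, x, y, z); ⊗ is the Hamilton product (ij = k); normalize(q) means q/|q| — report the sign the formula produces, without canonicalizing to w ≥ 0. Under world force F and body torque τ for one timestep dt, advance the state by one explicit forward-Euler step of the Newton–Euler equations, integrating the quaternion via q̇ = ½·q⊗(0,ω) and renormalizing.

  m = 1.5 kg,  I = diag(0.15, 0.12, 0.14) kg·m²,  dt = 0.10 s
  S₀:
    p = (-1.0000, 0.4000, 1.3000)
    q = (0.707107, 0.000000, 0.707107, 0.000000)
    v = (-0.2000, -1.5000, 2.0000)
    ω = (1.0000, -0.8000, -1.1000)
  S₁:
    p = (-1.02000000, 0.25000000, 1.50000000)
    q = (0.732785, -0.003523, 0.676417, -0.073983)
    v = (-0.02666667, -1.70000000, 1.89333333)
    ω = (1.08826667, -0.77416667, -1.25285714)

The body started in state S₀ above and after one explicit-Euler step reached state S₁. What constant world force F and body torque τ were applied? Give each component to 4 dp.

F = (2.6000, -3.0000, -1.6000)
τ = (0.1500, 0.0200, -0.1900)

ω₁ − ω₀ = (0.08826667, 0.02583333, -0.15285714)
τ = I·(Δω/dt) + ω₀×(Iω₀) = (0.1500, 0.0200, -0.1900)
v₁ − v₀ = (0.17333333, -0.20000000, -0.10666667)
applied force F = (2.6000, -3.0000, -1.6000)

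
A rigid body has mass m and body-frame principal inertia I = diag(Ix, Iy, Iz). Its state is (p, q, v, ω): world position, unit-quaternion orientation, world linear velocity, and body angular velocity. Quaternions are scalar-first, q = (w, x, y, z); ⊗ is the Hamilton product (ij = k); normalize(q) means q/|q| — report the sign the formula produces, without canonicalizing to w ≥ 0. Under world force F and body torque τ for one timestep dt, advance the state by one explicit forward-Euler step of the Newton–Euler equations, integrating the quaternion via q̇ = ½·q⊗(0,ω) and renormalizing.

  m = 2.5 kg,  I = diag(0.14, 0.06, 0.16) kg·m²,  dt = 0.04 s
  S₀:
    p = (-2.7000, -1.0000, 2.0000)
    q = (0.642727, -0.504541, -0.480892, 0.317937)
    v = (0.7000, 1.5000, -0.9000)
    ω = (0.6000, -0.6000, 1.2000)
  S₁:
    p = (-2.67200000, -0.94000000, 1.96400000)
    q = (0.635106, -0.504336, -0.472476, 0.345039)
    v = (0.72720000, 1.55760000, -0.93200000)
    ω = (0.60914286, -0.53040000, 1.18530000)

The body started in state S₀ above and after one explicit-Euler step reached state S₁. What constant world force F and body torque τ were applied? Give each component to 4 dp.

rate change Δω = (0.00914286, 0.06960000, -0.01470000)
τ = I·(Δω/dt) + ω₀×(Iω₀) = (-0.0400, 0.0900, -0.0300)
v₁ − v₀ = (0.02720000, 0.05760000, -0.03200000)
applied force F = (1.7000, 3.6000, -2.0000)

F = (1.7000, 3.6000, -2.0000)
τ = (-0.0400, 0.0900, -0.0300)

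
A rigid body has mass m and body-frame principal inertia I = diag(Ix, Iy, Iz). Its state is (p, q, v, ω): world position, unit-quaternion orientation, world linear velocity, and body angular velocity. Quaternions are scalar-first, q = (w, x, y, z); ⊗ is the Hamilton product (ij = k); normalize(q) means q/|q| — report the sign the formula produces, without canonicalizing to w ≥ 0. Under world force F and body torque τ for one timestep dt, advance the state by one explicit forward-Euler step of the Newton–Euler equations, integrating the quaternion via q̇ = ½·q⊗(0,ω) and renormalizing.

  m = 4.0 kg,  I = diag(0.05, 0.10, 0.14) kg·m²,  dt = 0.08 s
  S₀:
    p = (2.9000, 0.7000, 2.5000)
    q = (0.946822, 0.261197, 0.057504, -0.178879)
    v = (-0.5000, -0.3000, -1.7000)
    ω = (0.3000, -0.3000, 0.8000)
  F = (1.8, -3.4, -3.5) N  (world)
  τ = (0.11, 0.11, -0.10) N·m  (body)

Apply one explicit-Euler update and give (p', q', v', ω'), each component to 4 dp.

p' = (2.8600, 0.6760, 2.3640)
q' = (0.9495, 0.2721, 0.0356, -0.1523)
v' = (-0.4640, -0.3680, -1.7700)
ω' = (0.4914, -0.1947, 0.7454)

gyro term ω×Iω = (-0.0096, -0.0216, -0.0045)
(τ − ω×Iω)/I = (2.3920, 1.3160, -0.6821)
ω' = ω + α·dt = (0.4914, -0.1947, 0.7454)
2q̇ = q⊗(0,ω) = (0.0819953, 0.2763861, -0.5466679, 0.6618473)
q' = normalize(q + ½dt·q⊗(0,ω)) = (0.9495, 0.2721, 0.0356, -0.1523)
a = (0.4500, -0.8500, -0.8750)
new position p' = (2.8600, 0.6760, 2.3640)
v + (F/m)dt = (-0.4640, -0.3680, -1.7700)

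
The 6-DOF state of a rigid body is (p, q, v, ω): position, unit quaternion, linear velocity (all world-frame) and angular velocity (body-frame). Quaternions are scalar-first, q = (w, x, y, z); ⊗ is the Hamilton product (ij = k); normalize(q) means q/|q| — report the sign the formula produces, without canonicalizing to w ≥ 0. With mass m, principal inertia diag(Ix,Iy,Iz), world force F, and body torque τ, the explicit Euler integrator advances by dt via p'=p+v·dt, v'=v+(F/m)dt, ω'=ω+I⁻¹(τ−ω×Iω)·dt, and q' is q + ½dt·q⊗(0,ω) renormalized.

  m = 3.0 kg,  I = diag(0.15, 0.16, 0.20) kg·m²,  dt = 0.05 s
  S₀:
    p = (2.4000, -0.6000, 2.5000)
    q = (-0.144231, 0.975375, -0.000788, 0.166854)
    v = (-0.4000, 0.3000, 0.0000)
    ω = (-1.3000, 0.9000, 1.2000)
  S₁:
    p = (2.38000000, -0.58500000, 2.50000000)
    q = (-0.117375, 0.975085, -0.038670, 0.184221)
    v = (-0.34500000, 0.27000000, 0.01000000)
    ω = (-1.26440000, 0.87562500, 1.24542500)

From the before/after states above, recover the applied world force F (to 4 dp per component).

velocity change Δv = (0.05500000, -0.03000000, 0.01000000)
applied force F = (3.3000, -1.8000, 0.6000)

F = (3.3000, -1.8000, 0.6000)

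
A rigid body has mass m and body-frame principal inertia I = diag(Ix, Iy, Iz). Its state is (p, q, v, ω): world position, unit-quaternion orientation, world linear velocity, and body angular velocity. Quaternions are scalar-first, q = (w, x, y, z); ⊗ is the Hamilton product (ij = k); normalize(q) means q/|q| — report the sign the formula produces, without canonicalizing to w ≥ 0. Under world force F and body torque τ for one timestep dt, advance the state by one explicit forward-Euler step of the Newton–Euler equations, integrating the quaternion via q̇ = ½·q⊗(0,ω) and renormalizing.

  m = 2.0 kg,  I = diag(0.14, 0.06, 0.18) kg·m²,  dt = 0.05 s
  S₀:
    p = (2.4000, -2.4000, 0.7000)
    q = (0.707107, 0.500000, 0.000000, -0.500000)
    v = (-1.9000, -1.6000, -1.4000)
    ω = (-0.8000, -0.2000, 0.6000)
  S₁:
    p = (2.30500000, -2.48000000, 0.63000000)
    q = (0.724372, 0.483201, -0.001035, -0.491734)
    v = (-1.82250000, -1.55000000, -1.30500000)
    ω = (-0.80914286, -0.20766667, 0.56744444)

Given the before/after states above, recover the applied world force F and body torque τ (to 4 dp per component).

v₁ − v₀ = (0.07750000, 0.05000000, 0.09500000)
applied force F = (3.1000, 2.0000, 3.8000)
rate change Δω = (-0.00914286, -0.00766667, -0.03255556)
applied torque τ = (-0.0400, 0.0100, -0.1300)

F = (3.1000, 2.0000, 3.8000)
τ = (-0.0400, 0.0100, -0.1300)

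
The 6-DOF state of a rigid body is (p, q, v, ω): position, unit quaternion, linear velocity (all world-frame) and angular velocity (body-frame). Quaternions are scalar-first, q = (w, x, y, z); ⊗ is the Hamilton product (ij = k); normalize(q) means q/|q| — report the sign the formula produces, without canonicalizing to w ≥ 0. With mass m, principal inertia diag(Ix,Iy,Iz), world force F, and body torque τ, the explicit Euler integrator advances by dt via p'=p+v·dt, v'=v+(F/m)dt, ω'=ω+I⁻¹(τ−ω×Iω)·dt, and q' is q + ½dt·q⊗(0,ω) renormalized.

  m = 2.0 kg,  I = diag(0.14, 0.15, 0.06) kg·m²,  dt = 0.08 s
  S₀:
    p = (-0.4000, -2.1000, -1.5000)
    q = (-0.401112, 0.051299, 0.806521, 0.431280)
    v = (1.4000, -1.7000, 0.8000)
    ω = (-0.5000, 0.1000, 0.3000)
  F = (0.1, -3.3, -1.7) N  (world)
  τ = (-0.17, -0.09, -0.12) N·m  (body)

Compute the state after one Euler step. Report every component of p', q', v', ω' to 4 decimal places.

p + v·dt = (-0.2880, -2.2360, -1.4360)
new velocity v' = (1.4040, -1.8320, 0.7320)
angular accel α = (-1.1950, -0.5200, -1.9917)
ω + α·dt = (-0.5956, 0.0584, 0.1407)
2q̇ = q⊗(0,ω) = (-0.1843866, 0.3993843, -0.2711409, 0.2880568)
q' = normalize(q + ½dt·q⊗(0,ω)) = (-0.4084, 0.0673, 0.7955, 0.4427)

p' = (-0.2880, -2.2360, -1.4360)
q' = (-0.4084, 0.0673, 0.7955, 0.4427)
v' = (1.4040, -1.8320, 0.7320)
ω' = (-0.5956, 0.0584, 0.1407)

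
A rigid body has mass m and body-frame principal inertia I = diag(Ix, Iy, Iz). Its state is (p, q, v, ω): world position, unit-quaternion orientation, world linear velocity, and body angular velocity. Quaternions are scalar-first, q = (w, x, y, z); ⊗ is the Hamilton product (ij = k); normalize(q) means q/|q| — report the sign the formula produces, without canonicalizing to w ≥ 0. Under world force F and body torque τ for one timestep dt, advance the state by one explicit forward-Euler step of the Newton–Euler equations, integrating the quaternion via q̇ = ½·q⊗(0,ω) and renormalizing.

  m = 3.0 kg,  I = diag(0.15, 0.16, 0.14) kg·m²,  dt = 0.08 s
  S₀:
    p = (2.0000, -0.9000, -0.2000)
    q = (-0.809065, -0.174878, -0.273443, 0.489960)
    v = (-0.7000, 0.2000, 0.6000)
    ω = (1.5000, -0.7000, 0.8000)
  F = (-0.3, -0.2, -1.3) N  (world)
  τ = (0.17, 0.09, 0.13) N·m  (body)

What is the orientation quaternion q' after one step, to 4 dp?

Hamilton product q⊗(0,ω) = (-0.3210611, -1.0893799, 1.4411879, -0.1146729)
updated quaternion q' = (-0.8197, -0.2179, -0.2152, 0.4841)

q' = (-0.8197, -0.2179, -0.2152, 0.4841)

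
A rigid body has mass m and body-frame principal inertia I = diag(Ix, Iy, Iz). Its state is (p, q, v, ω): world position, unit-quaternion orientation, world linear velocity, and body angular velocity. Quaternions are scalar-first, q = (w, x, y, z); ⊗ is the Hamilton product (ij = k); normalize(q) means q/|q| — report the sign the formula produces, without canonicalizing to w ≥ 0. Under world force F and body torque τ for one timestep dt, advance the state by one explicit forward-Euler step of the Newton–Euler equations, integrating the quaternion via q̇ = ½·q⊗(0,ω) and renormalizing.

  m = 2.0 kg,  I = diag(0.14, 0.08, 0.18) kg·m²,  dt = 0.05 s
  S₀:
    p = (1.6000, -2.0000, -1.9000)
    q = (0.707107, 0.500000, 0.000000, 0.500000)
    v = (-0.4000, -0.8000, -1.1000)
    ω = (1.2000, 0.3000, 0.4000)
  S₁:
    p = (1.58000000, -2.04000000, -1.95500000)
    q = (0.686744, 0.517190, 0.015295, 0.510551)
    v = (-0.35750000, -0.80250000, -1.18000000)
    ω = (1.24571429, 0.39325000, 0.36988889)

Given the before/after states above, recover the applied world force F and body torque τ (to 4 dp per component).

F = (1.7000, -0.1000, -3.2000)
τ = (0.1400, 0.1300, -0.1300)

velocity change Δv = (0.04250000, -0.00250000, -0.08000000)
F = m·Δv/dt = (1.7000, -0.1000, -3.2000)
Δω = ω₁−ω₀ = (0.04571429, 0.09325000, -0.03011111)
applied torque τ = (0.1400, 0.1300, -0.1300)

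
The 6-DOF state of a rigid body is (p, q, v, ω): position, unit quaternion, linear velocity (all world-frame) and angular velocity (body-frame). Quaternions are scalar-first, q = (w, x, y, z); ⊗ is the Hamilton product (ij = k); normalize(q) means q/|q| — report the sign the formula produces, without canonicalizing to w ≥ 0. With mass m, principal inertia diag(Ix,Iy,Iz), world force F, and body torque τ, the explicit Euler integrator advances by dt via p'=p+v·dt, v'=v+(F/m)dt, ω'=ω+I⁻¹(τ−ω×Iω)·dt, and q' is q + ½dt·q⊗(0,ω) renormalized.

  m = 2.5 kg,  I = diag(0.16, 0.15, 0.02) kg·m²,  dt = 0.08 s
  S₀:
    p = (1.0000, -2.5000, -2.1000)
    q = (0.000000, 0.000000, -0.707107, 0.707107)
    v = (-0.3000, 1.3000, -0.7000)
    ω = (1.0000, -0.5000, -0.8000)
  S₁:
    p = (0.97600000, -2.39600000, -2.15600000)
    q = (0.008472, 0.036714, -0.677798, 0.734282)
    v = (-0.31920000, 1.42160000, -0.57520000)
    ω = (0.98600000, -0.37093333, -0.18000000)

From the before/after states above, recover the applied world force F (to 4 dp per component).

velocity change Δv = (-0.01920000, 0.12160000, 0.12480000)
m·(v₁−v₀)/dt = (-0.6000, 3.8000, 3.9000)

F = (-0.6000, 3.8000, 3.9000)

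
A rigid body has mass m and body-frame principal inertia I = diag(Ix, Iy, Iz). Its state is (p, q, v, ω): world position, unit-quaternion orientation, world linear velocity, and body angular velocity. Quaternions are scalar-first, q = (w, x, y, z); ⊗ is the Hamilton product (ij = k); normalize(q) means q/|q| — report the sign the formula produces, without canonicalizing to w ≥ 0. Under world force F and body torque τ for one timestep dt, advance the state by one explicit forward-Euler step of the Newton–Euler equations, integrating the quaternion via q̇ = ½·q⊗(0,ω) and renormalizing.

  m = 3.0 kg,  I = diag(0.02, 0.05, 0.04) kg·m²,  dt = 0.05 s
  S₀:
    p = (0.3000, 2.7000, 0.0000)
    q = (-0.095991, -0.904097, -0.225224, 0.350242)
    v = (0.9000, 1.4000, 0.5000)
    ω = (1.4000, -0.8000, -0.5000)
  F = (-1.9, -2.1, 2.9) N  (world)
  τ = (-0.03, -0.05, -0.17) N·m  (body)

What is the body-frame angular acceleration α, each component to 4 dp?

ω×(Iω) gyroscopic = (-0.0040, 0.0140, -0.0336)
angular accel α = (-1.3000, -1.2800, -3.4100)

α = (-1.3000, -1.2800, -3.4100)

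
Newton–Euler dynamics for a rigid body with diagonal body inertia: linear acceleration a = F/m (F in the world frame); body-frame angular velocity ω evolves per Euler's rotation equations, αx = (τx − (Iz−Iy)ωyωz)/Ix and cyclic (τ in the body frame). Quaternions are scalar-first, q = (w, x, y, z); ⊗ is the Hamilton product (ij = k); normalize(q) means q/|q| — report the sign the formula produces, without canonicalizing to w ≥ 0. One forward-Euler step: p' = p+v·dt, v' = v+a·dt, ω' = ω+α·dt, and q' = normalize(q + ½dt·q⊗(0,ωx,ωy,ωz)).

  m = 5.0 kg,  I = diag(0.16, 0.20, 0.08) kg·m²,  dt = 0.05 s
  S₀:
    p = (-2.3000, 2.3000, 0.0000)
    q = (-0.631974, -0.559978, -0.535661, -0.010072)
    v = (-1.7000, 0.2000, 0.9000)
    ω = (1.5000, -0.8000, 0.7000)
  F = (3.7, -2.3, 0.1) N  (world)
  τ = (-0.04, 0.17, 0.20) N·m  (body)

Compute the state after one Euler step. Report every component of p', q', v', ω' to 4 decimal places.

ω×(Iω) gyroscopic = (0.0672, 0.0840, -0.0480)
(τ − ω×Iω)/I = (-0.6700, 0.4300, 3.1000)
ω + α·dt = (1.4665, -0.7785, 0.8550)
q⊗(0,ω) = (0.4184886, -1.3309813, 0.8824558, 0.8090921)
q + ½dt·q⊗(0,ω), renormalized = (-0.6209, -0.5926, -0.5131, 0.0101)
a = (0.7400, -0.4600, 0.0200)
p + v·dt = (-2.3850, 2.3100, 0.0450)
v' = v + a·dt = (-1.6630, 0.1770, 0.9010)

p' = (-2.3850, 2.3100, 0.0450)
q' = (-0.6209, -0.5926, -0.5131, 0.0101)
v' = (-1.6630, 0.1770, 0.9010)
ω' = (1.4665, -0.7785, 0.8550)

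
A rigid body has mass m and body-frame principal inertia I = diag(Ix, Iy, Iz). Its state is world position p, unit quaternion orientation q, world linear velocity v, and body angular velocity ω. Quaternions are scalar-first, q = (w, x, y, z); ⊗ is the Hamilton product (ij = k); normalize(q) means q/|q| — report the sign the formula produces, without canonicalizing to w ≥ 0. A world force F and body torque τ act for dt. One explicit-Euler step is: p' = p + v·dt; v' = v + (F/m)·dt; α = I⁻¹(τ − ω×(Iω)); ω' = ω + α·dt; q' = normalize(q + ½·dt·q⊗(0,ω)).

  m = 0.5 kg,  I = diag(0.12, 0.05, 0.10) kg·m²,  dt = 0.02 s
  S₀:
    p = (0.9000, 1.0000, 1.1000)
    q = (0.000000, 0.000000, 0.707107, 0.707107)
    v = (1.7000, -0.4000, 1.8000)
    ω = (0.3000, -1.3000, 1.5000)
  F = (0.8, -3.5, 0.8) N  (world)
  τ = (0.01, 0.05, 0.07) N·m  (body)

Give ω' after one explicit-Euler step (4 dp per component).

ω' = (0.3179, -1.2836, 1.5085)

gyro term ω×Iω = (-0.0975, 0.0090, 0.0273)
angular accel α = (0.8958, 0.8200, 0.4270)
ω + α·dt = (0.3179, -1.2836, 1.5085)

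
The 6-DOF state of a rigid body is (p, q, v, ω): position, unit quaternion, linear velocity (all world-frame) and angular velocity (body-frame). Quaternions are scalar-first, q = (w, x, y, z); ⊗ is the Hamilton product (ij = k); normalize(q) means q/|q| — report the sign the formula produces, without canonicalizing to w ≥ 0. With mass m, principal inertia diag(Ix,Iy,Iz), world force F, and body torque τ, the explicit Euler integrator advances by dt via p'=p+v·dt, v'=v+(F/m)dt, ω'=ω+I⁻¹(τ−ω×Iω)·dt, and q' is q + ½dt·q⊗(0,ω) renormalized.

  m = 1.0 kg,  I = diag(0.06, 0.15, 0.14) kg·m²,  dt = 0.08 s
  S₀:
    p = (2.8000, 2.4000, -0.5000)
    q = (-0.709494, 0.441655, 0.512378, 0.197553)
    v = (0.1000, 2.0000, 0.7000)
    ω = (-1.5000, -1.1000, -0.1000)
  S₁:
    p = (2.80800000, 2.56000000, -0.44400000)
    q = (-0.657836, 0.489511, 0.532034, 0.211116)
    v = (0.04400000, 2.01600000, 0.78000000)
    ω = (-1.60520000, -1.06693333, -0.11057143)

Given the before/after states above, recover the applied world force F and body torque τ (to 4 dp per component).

velocity change Δv = (-0.05600000, 0.01600000, 0.08000000)
m·(v₁−v₀)/dt = (-0.7000, 0.2000, 1.0000)
ω₁ − ω₀ = (-0.10520000, 0.03306667, -0.01057143)
gyro term ω₀×Iω₀ = (-0.0011, -0.0120, 0.1485)
applied torque τ = (-0.0800, 0.0500, 0.1300)

F = (-0.7000, 0.2000, 1.0000)
τ = (-0.0800, 0.0500, 0.1300)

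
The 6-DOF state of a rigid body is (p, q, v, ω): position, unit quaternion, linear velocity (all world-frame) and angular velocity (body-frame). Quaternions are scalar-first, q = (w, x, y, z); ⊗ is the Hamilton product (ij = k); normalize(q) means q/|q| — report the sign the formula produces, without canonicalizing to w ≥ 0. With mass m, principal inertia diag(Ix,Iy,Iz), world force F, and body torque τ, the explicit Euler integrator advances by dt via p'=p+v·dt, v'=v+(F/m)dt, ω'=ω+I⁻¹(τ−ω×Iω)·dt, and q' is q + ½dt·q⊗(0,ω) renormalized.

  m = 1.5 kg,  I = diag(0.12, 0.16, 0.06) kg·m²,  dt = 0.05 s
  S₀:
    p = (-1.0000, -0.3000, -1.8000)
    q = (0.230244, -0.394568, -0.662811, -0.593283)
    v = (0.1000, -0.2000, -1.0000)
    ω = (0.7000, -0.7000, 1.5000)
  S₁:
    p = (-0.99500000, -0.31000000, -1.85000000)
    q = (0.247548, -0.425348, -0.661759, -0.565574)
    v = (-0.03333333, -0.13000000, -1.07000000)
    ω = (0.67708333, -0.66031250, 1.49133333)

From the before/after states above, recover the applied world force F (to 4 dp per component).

F = (-4.0000, 2.1000, -2.1000)

v₁ − v₀ = (-0.13333333, 0.07000000, -0.07000000)
F = m·Δv/dt = (-4.0000, 2.1000, -2.1000)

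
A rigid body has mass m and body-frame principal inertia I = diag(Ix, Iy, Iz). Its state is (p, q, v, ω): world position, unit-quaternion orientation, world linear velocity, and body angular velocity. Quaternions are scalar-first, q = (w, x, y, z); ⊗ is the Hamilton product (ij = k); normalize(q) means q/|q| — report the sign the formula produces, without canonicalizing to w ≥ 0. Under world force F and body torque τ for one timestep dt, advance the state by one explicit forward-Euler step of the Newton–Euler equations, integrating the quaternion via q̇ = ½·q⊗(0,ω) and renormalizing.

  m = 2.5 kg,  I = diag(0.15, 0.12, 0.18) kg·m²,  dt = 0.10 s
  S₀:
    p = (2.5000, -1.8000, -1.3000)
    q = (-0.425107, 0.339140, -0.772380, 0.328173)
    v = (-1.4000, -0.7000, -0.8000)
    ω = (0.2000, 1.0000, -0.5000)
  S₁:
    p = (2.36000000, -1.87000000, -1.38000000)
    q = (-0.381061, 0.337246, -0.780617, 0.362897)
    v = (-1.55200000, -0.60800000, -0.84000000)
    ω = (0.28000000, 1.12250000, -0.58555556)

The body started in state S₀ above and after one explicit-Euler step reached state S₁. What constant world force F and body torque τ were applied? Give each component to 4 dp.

F = (-3.8000, 2.3000, -1.0000)
τ = (0.0900, 0.1500, -0.1600)

Δv = v₁−v₀ = (-0.15200000, 0.09200000, -0.04000000)
applied force F = (-3.8000, 2.3000, -1.0000)
ω₁ − ω₀ = (0.08000000, 0.12250000, -0.08555556)
τ = I·(Δω/dt) + ω₀×(Iω₀) = (0.0900, 0.1500, -0.1600)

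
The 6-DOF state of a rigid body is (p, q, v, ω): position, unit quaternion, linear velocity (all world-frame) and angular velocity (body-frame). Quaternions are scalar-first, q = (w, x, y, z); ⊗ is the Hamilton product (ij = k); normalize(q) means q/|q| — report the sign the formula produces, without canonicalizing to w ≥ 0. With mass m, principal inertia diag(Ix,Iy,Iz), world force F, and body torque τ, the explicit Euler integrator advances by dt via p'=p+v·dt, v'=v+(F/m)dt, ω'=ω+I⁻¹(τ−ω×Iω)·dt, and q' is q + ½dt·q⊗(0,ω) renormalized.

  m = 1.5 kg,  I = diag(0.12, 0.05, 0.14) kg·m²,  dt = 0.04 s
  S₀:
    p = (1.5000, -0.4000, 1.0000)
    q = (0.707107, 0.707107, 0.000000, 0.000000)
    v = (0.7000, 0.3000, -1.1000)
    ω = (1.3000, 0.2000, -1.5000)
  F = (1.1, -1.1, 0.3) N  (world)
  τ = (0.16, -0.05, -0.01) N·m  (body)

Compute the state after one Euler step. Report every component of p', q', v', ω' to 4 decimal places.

p' = (1.5280, -0.3880, 0.9560)
q' = (0.6882, 0.7249, 0.0240, -0.0184)
v' = (0.7293, 0.2707, -1.0920)
ω' = (1.3623, 0.1288, -1.4977)

α = I⁻¹(τ − ω×Iω) = (1.5583, -1.7800, 0.0586)
new body rate ω' = (1.3623, 0.1288, -1.4977)
2q̇ = q⊗(0,ω) = (-0.9192391, 0.9192391, 1.2020819, -0.9192391)
q' = normalize(q + ½dt·q⊗(0,ω)) = (0.6882, 0.7249, 0.0240, -0.0184)
p' = p + v·dt = (1.5280, -0.3880, 0.9560)
new velocity v' = (0.7293, 0.2707, -1.0920)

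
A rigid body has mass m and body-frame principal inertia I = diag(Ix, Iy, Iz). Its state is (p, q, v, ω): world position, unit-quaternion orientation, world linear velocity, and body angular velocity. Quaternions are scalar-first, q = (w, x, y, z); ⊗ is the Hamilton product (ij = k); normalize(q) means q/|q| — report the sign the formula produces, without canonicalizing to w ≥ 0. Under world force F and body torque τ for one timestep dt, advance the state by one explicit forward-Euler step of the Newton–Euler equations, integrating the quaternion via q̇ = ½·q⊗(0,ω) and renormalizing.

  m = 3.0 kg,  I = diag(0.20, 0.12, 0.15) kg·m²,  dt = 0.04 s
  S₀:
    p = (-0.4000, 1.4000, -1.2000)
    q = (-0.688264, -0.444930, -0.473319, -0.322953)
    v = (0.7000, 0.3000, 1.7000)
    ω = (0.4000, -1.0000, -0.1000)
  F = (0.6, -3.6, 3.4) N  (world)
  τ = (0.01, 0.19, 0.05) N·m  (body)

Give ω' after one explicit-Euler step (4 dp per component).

ω' = (0.4014, -0.9360, -0.0952)

gyro term ω×Iω = (0.0030, -0.0020, 0.0320)
angular accel α = (0.0350, 1.6000, 0.1200)
new body rate ω' = (0.4014, -0.9360, -0.0952)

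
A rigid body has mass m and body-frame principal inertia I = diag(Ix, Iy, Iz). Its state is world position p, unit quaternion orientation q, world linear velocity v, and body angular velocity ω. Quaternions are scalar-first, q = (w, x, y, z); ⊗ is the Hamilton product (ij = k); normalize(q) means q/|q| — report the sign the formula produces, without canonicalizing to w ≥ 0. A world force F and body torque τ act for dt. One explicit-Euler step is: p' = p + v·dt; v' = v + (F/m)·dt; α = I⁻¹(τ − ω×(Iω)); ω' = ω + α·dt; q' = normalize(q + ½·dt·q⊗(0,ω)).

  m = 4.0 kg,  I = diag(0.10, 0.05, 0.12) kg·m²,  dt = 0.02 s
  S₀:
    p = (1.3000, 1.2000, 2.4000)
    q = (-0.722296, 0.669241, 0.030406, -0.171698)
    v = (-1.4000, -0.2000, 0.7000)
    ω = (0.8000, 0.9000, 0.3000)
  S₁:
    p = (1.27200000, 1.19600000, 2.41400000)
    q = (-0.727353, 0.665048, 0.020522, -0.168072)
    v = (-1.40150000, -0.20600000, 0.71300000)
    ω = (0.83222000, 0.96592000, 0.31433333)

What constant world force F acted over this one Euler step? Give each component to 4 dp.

velocity change Δv = (-0.00150000, -0.00600000, 0.01300000)
F = m·Δv/dt = (-0.3000, -1.2000, 2.6000)

F = (-0.3000, -1.2000, 2.6000)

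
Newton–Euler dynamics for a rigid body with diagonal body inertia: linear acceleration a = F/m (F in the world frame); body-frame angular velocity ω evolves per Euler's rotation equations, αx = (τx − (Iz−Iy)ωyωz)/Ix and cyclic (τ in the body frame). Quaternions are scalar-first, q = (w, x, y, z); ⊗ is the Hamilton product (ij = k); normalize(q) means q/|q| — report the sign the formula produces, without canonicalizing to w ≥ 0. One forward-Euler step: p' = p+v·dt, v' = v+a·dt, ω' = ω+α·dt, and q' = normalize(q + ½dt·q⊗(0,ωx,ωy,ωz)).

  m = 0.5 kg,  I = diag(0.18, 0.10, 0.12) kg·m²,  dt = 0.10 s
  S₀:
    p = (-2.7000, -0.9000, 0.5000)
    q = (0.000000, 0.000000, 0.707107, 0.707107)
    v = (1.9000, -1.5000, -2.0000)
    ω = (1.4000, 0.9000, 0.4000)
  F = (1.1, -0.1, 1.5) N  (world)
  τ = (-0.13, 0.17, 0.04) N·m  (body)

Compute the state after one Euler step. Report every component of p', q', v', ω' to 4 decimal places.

p' = (-2.5100, -1.0500, 0.3000)
q' = (-0.0458, -0.0176, 0.7538, 0.6552)
v' = (2.1200, -1.5200, -1.7000)
ω' = (1.3238, 1.0364, 0.5173)

precession coupling ω×(Iω) = (0.0072, 0.0336, -0.1008)
angular accel α = (-0.7622, 1.3640, 1.1733)
new body rate ω' = (1.3238, 1.0364, 0.5173)
q⊗(0,ω) = (-0.9192391, -0.3535535, 0.9899498, -0.9899498)
q' = normalize(q + ½dt·q⊗(0,ω)) = (-0.0458, -0.0176, 0.7538, 0.6552)
linear accel F/m = (2.2000, -0.2000, 3.0000)
new position p' = (-2.5100, -1.0500, 0.3000)
new velocity v' = (2.1200, -1.5200, -1.7000)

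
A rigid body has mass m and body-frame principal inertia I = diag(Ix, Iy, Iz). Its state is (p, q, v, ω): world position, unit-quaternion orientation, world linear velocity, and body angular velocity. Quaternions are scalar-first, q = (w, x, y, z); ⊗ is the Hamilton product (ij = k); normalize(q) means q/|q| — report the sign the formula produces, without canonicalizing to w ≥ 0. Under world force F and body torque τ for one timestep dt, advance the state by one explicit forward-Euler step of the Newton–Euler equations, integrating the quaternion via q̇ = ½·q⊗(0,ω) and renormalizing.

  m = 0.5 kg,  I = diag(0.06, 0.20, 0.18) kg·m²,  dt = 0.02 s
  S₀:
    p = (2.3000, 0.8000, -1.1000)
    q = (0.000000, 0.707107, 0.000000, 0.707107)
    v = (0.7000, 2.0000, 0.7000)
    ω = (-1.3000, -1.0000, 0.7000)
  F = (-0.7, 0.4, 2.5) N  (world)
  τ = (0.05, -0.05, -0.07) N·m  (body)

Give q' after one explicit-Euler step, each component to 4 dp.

Hamilton product q⊗(0,ω) = (0.4242642, 0.7071070, -1.4142140, -0.7071070)
q + ½dt·q⊗(0,ω), renormalized = (0.0042, 0.7141, -0.0141, 0.6999)

q' = (0.0042, 0.7141, -0.0141, 0.6999)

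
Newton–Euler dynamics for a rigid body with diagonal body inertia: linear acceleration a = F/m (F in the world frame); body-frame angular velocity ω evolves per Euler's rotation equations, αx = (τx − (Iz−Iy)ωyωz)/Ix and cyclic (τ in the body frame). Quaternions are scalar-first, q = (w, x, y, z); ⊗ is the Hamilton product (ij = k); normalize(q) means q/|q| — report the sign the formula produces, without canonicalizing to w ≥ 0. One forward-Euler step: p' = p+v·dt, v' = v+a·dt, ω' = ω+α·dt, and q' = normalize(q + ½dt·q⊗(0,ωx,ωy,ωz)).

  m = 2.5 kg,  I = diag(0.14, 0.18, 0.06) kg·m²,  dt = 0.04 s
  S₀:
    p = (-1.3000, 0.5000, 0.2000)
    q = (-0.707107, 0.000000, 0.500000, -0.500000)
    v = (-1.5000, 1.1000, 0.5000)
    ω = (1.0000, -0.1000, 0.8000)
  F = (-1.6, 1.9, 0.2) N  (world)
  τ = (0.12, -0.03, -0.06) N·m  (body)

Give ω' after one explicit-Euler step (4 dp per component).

ω' = (1.0315, -0.1209, 0.7627)

ω×(Iω) gyroscopic = (0.0096, 0.0640, -0.0040)
α = I⁻¹(τ − ω×Iω) = (0.7886, -0.5222, -0.9333)
ω' = ω + α·dt = (1.0315, -0.1209, 0.7627)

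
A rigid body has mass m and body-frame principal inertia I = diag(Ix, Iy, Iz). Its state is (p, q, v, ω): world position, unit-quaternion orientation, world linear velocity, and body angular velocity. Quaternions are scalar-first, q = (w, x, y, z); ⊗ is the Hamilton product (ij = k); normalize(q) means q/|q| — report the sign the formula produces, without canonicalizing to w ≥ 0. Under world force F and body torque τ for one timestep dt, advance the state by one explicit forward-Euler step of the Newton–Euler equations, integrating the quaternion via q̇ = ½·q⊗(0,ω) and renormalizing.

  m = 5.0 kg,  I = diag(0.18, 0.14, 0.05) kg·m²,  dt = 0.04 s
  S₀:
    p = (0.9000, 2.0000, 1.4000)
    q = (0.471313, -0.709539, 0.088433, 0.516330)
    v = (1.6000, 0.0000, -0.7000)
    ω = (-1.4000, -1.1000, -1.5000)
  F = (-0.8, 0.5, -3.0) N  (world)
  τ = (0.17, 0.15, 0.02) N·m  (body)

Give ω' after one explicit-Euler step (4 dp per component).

ω' = (-1.3292, -1.1351, -1.4347)

gyro term ω×Iω = (-0.1485, 0.2730, -0.0616)
α = I⁻¹(τ − ω×Iω) = (1.7694, -0.8786, 1.6320)
ω' = ω + α·dt = (-1.3292, -1.1351, -1.4347)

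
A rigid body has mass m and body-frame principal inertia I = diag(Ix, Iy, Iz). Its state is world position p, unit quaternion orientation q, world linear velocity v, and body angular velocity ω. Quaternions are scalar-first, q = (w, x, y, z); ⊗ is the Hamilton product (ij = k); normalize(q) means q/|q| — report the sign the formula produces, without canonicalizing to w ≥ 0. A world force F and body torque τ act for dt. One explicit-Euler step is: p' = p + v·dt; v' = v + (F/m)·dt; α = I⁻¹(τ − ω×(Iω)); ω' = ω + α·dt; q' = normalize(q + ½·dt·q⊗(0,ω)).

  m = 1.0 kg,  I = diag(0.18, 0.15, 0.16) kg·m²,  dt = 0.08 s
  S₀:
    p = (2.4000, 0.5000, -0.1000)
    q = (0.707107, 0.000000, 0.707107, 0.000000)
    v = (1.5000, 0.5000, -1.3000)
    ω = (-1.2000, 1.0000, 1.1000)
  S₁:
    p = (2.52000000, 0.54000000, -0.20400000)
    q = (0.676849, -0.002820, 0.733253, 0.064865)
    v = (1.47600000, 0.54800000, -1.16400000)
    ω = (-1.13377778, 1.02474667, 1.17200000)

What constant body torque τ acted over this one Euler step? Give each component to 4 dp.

ω₁ − ω₀ = (0.06622222, 0.02474667, 0.07200000)
I·α + gyro = (0.1600, 0.0200, 0.1800)

τ = (0.1600, 0.0200, 0.1800)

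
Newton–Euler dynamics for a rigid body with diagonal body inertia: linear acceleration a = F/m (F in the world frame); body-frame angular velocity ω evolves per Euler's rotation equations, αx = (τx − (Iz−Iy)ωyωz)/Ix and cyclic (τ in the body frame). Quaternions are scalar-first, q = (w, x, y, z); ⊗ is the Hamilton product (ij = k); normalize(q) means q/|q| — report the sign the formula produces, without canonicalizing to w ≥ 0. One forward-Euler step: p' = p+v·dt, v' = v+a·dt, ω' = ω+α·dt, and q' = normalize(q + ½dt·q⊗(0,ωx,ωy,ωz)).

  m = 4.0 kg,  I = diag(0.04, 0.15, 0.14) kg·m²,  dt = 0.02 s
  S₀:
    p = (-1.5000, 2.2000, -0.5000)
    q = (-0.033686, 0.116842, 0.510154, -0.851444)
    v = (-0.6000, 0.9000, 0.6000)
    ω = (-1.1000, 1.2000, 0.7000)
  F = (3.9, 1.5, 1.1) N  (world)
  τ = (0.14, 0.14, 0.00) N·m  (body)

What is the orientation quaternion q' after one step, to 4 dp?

q' = (-0.0326, 0.1310, 0.5182, -0.8445)

Hamilton product q⊗(0,ω) = (0.1123522, 1.4158952, 0.8143758, 0.6777996)
updated quaternion q' = (-0.0326, 0.1310, 0.5182, -0.8445)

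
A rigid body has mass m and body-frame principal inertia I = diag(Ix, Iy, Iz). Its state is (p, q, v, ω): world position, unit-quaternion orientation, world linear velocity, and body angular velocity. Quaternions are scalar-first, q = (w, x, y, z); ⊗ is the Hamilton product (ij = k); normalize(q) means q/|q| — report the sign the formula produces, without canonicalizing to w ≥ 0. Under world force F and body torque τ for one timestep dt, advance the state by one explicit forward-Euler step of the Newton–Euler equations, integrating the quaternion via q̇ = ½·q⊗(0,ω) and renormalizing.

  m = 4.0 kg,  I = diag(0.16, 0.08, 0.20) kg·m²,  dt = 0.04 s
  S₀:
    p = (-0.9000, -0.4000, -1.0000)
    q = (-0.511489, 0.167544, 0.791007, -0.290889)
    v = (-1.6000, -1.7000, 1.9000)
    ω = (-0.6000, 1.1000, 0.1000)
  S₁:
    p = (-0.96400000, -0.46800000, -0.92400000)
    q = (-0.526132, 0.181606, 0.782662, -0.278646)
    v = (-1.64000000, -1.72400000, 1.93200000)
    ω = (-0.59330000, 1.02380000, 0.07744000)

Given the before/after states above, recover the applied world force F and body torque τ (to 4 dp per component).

v₁ − v₀ = (-0.04000000, -0.02400000, 0.03200000)
applied force F = (-4.0000, -2.4000, 3.2000)
ω₁ − ω₀ = (0.00670000, -0.07620000, -0.02256000)
precession coupling = (0.0132, 0.0024, 0.0528)
τ = I·(Δω/dt) + ω₀×(Iω₀) = (0.0400, -0.1500, -0.0600)

F = (-4.0000, -2.4000, 3.2000)
τ = (0.0400, -0.1500, -0.0600)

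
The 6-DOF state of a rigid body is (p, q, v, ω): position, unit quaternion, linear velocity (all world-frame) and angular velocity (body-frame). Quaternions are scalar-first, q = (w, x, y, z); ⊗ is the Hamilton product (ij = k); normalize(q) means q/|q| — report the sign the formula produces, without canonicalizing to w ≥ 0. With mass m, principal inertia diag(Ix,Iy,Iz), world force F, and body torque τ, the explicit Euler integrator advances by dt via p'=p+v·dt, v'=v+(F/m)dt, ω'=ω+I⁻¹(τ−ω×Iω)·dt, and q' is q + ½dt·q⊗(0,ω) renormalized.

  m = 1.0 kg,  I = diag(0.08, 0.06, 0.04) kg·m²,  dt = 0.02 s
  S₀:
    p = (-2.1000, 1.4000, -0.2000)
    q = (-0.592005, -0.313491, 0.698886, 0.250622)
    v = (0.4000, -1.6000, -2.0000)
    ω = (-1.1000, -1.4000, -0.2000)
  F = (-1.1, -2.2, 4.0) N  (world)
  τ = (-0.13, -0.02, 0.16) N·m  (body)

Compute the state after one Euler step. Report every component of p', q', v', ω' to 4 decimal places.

a = F/m = (-1.1000, -2.2000, 4.0000)
new position p' = (-2.0920, 1.3680, -0.2400)
v' = v + a·dt = (0.3780, -1.6440, -1.9200)
gyro term ω×Iω = (-0.0056, 0.0088, -0.0308)
angular accel α = (-1.5550, -0.4800, 4.7700)
ω + α·dt = (-1.1311, -1.4096, -0.1046)
Hamilton product q⊗(0,ω) = (0.6837247, 0.8622991, 0.4904246, 1.3260630)
q + ½dt·q⊗(0,ω), renormalized = (-0.5851, -0.3048, 0.7037, 0.2638)

p' = (-2.0920, 1.3680, -0.2400)
q' = (-0.5851, -0.3048, 0.7037, 0.2638)
v' = (0.3780, -1.6440, -1.9200)
ω' = (-1.1311, -1.4096, -0.1046)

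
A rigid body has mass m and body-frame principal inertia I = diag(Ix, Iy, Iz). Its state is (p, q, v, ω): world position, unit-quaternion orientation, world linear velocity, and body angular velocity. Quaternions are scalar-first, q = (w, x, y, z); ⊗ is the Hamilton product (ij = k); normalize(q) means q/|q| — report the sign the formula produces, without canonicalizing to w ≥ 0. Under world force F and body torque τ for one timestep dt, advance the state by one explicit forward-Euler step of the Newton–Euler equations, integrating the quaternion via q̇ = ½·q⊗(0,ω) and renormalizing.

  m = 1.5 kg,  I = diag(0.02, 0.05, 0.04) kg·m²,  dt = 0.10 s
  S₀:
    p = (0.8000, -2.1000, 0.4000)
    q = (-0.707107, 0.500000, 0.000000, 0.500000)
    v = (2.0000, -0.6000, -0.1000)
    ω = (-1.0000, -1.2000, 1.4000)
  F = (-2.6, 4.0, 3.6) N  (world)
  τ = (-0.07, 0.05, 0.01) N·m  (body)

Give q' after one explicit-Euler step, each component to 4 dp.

2q̇ = q⊗(0,ω) = (-0.2000000, 1.3071070, -0.3514716, -1.5899498)
updated quaternion q' = (-0.7132, 0.5623, -0.0175, 0.4182)

q' = (-0.7132, 0.5623, -0.0175, 0.4182)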